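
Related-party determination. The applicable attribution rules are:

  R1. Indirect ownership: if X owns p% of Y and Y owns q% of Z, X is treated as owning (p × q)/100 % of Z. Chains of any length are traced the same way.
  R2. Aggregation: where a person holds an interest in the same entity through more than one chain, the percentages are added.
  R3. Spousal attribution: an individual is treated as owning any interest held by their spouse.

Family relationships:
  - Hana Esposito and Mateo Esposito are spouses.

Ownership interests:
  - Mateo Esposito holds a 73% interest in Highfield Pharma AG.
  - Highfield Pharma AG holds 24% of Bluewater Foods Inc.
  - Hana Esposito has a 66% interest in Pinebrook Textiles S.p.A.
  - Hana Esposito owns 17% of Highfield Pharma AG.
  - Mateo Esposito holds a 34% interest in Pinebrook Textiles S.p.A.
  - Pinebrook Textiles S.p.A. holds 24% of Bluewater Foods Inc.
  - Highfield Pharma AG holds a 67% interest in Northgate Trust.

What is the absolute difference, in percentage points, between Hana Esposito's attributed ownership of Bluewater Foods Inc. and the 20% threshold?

By spousal attribution (R3), Hana Esposito is treated as also owning Mateo Esposito's interest in Highfield Pharma AG, giving 17% + 73% = 90%.
By spousal attribution (R3), Hana Esposito is treated as also owning Mateo Esposito's interest in Pinebrook Textiles S.p.A, giving 66% + 34% = 100%.
Chain via Highfield Pharma AG (R1): 90% × 24% = 21.6% of Bluewater Foods Inc.
Chain via Pinebrook Textiles S.p.A. (R1): 100% × 24% = 24% of Bluewater Foods Inc.
Aggregating (R2): 21.6% + 24% = 45.6%.
45.6% exceeds the 20% threshold by 25.6 percentage points.

25.6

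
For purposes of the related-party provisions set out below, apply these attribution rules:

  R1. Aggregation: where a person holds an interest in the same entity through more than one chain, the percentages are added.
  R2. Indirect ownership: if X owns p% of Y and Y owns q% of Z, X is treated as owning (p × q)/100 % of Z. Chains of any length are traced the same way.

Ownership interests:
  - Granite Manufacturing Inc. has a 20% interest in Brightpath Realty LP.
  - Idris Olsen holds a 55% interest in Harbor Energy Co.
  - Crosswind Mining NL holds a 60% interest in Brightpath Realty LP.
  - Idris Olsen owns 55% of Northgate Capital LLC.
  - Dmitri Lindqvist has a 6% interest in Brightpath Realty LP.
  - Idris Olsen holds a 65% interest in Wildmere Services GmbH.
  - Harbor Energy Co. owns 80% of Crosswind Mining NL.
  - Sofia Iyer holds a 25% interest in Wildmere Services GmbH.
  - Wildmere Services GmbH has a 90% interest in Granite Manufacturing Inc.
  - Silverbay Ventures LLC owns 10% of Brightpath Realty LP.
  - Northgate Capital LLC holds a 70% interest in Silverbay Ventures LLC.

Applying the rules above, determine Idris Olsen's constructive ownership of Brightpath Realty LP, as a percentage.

41.95%

Chain via Harbor Energy Co. → Crosswind Mining NL (R2): 55% × 80% × 60% = 26.4% of Brightpath Realty LP.
Chain via Northgate Capital LLC → Silverbay Ventures LLC (R2): 55% × 70% × 10% = 3.85% of Brightpath Realty LP.
Chain via Wildmere Services GmbH → Granite Manufacturing Inc. (R2): 65% × 90% × 20% = 11.7% of Brightpath Realty LP.
Aggregating (R1): 26.4% + 3.85% + 11.7% = 41.95%.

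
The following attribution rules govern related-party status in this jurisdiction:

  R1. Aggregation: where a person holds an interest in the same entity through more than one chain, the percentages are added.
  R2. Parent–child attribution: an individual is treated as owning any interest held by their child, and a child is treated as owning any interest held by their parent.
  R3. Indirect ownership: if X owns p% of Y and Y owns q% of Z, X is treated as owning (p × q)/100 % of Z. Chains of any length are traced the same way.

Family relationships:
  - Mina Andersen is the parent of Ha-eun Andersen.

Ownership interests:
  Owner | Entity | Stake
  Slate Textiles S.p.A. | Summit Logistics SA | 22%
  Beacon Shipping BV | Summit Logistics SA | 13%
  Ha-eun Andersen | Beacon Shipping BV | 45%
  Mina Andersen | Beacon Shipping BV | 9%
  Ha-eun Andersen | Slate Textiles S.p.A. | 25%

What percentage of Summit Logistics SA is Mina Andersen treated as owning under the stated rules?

12.52%

By parent–child attribution (R2), Mina Andersen is treated as also owning Ha-eun Andersen's interest in Beacon Shipping BV, giving 9% + 45% = 54%.
By parent–child attribution (R2), Mina Andersen is treated as owning Ha-eun Andersen's 25% interest in Slate Textiles S.p.A.
Chain via Beacon Shipping BV (R3): 54% × 13% = 7.02% of Summit Logistics SA.
Chain via Slate Textiles S.p.A. (R3): 25% × 22% = 5.5% of Summit Logistics SA.
Aggregating (R1): 7.02% + 5.5% = 12.52%.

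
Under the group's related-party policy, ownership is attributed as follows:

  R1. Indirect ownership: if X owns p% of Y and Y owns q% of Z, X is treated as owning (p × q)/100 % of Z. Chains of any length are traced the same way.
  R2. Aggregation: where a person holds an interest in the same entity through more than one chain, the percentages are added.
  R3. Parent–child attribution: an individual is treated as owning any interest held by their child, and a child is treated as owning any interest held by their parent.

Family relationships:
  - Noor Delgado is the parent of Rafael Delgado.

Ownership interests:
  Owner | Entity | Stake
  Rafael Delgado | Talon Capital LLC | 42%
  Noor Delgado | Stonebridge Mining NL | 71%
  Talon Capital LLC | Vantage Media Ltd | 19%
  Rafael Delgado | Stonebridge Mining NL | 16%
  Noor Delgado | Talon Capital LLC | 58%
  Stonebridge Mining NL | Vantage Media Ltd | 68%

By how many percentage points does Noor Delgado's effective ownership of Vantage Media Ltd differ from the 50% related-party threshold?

By parent–child attribution (R3), Noor Delgado is treated as also owning Rafael Delgado's interest in Stonebridge Mining NL, giving 71% + 16% = 87%.
By parent–child attribution (R3), Noor Delgado is treated as also owning Rafael Delgado's interest in Talon Capital LLC, giving 58% + 42% = 100%.
Chain via Stonebridge Mining NL (R1): 87% × 68% = 59.16% of Vantage Media Ltd.
Chain via Talon Capital LLC (R1): 100% × 19% = 19% of Vantage Media Ltd.
Aggregating (R2): 59.16% + 19% = 78.16%.
78.16% exceeds the 50% threshold by 28.16 percentage points.

28.16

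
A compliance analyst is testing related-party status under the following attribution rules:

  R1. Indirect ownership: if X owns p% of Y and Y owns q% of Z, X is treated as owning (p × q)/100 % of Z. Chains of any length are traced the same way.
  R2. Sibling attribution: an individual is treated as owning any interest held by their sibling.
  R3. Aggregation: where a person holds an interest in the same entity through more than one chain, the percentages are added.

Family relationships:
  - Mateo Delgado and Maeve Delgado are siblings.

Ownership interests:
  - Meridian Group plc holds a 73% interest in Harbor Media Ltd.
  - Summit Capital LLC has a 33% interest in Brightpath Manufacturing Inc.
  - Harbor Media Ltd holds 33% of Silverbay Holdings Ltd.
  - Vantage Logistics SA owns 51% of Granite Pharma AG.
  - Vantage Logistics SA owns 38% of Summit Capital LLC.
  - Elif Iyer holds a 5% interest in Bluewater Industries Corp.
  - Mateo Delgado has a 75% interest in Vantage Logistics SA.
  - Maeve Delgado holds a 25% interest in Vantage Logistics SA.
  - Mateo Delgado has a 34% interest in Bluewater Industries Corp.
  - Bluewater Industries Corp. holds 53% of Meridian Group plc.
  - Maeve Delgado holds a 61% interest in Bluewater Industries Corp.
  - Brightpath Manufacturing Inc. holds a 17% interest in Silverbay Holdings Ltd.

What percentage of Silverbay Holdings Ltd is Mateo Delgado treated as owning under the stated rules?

14.261115%

By sibling attribution (R2), Mateo Delgado is treated as also owning Maeve Delgado's interest in Vantage Logistics SA, giving 75% + 25% = 100%.
By sibling attribution (R2), Mateo Delgado is treated as also owning Maeve Delgado's interest in Bluewater Industries Corp, giving 34% + 61% = 95%.
Chain via Vantage Logistics SA → Summit Capital LLC → Brightpath Manufacturing Inc. (R1): 100% × 38% × 33% × 17% = 2.1318% of Silverbay Holdings Ltd.
Chain via Bluewater Industries Corp. → Meridian Group plc → Harbor Media Ltd (R1): 95% × 53% × 73% × 33% = 12.129315% of Silverbay Holdings Ltd.
Aggregating (R3): 2.1318% + 12.129315% = 14.261115%.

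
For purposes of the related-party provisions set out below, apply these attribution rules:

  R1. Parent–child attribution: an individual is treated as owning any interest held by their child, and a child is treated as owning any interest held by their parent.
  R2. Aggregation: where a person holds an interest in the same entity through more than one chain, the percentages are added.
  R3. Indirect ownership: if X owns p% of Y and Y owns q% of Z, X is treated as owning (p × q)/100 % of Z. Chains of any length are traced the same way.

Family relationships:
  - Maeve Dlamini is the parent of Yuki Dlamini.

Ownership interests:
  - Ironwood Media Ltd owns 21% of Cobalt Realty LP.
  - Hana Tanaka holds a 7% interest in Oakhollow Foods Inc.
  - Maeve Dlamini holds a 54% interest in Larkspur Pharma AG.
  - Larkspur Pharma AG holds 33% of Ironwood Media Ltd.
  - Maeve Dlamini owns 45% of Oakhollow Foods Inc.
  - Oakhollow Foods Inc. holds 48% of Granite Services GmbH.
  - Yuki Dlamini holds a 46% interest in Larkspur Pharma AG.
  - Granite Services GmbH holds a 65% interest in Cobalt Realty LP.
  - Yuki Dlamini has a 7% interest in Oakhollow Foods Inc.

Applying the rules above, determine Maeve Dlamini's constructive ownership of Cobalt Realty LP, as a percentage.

By parent–child attribution (R1), Maeve Dlamini is treated as also owning Yuki Dlamini's interest in Oakhollow Foods Inc, giving 45% + 7% = 52%.
By parent–child attribution (R1), Maeve Dlamini is treated as also owning Yuki Dlamini's interest in Larkspur Pharma AG, giving 54% + 46% = 100%.
Chain via Oakhollow Foods Inc. → Granite Services GmbH (R3): 52% × 48% × 65% = 16.224% of Cobalt Realty LP.
Chain via Larkspur Pharma AG → Ironwood Media Ltd (R3): 100% × 33% × 21% = 6.93% of Cobalt Realty LP.
Aggregating (R2): 16.224% + 6.93% = 23.154%.

23.154%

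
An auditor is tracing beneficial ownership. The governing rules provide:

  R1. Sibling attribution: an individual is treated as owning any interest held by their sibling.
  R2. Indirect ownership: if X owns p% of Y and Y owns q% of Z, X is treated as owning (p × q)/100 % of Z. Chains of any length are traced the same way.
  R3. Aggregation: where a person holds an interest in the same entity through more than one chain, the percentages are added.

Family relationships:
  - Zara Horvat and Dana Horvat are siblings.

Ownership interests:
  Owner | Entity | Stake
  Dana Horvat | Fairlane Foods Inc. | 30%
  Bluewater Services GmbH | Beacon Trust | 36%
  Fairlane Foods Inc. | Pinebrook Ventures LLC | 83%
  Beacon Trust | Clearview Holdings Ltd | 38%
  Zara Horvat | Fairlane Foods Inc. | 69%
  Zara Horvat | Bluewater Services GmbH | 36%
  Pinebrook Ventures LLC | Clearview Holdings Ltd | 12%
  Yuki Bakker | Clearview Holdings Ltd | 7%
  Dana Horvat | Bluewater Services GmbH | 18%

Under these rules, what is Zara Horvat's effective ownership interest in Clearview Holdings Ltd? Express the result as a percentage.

By sibling attribution (R1), Zara Horvat is treated as also owning Dana Horvat's interest in Fairlane Foods Inc, giving 69% + 30% = 99%.
By sibling attribution (R1), Zara Horvat is treated as also owning Dana Horvat's interest in Bluewater Services GmbH, giving 36% + 18% = 54%.
Chain via Fairlane Foods Inc. → Pinebrook Ventures LLC (R2): 99% × 83% × 12% = 9.8604% of Clearview Holdings Ltd.
Chain via Bluewater Services GmbH → Beacon Trust (R2): 54% × 36% × 38% = 7.3872% of Clearview Holdings Ltd.
Aggregating (R3): 9.8604% + 7.3872% = 17.2476%.

17.2476%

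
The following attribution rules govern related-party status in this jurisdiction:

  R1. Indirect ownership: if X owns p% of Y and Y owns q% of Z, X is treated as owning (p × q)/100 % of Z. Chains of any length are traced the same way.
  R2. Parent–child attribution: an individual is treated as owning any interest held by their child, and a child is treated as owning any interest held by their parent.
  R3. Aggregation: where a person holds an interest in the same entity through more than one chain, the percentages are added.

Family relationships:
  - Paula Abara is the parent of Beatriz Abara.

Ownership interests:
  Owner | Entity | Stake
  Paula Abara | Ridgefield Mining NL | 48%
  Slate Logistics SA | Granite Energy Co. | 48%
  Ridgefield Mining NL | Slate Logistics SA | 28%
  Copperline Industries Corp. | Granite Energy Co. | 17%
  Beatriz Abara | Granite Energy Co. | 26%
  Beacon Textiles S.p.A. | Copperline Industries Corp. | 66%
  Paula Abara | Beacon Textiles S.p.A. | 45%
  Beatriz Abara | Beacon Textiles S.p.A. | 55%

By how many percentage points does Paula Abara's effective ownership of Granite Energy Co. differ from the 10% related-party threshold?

By parent–child attribution (R2), Paula Abara is treated as also owning Beatriz Abara's interest in Beacon Textiles S.p.A, giving 45% + 55% = 100%.
By parent–child attribution (R2), Paula Abara is treated as owning Beatriz Abara's 26% interest in Granite Energy Co.
Chain via Ridgefield Mining NL → Slate Logistics SA (R1): 48% × 28% × 48% = 6.4512% of Granite Energy Co.
Chain via Beacon Textiles S.p.A. → Copperline Industries Corp. (R1): 100% × 66% × 17% = 11.22% of Granite Energy Co.
Direct interest in Granite Energy Co: 26%.
Aggregating (R3): 6.4512% + 11.22% + 26% = 43.6712%.
43.6712% exceeds the 10% threshold by 33.6712 percentage points.

33.6712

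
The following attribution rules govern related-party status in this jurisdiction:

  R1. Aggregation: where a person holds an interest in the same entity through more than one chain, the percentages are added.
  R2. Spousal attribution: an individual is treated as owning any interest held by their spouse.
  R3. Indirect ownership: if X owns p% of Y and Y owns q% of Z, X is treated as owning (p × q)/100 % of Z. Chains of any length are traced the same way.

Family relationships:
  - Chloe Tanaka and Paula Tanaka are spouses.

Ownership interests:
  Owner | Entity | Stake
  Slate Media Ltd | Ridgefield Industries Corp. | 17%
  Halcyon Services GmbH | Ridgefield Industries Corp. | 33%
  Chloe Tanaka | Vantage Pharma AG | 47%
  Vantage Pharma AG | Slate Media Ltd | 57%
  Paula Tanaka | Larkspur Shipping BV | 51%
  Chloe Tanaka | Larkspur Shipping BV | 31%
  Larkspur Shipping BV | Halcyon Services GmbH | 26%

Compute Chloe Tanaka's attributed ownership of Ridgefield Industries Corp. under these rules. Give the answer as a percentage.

11.5899%

By spousal attribution (R2), Chloe Tanaka is treated as also owning Paula Tanaka's interest in Larkspur Shipping BV, giving 31% + 51% = 82%.
Chain via Vantage Pharma AG → Slate Media Ltd (R3): 47% × 57% × 17% = 4.5543% of Ridgefield Industries Corp.
Chain via Larkspur Shipping BV → Halcyon Services GmbH (R3): 82% × 26% × 33% = 7.0356% of Ridgefield Industries Corp.
Aggregating (R1): 4.5543% + 7.0356% = 11.5899%.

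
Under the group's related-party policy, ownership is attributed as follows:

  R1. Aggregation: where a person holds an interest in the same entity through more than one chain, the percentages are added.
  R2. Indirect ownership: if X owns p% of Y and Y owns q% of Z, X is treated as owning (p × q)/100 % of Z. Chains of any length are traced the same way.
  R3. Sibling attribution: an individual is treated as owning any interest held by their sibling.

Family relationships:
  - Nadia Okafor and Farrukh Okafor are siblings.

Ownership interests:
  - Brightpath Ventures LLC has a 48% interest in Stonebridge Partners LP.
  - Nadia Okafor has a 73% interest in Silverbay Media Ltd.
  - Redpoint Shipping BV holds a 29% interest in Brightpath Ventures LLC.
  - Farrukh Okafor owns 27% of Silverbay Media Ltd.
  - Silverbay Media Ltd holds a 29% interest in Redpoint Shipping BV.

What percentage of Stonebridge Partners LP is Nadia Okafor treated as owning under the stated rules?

By sibling attribution (R3), Nadia Okafor is treated as also owning Farrukh Okafor's interest in Silverbay Media Ltd, giving 73% + 27% = 100%.
Chain via Silverbay Media Ltd → Redpoint Shipping BV → Brightpath Ventures LLC (R2): 100% × 29% × 29% × 48% = 4.0368% of Stonebridge Partners LP.

4.0368%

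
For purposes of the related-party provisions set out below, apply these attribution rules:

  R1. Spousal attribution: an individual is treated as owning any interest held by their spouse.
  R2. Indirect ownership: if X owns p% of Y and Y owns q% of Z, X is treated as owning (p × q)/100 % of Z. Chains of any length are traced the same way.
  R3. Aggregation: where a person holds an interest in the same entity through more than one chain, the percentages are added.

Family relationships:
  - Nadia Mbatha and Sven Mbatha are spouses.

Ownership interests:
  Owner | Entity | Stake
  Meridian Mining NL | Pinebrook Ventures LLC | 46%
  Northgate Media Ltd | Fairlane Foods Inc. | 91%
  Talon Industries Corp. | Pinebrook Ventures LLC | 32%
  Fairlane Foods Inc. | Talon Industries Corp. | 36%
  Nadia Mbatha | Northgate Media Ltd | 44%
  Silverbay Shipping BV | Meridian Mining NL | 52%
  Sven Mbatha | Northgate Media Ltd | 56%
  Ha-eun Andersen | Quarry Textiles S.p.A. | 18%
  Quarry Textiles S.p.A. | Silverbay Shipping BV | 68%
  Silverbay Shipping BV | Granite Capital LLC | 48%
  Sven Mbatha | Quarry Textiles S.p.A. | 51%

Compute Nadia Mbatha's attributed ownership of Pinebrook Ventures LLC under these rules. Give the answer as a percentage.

18.778656%

By spousal attribution (R1), Nadia Mbatha is treated as also owning Sven Mbatha's interest in Northgate Media Ltd, giving 44% + 56% = 100%.
By spousal attribution (R1), Nadia Mbatha is treated as owning Sven Mbatha's 51% interest in Quarry Textiles S.p.A.
Chain via Northgate Media Ltd → Fairlane Foods Inc. → Talon Industries Corp. (R2): 100% × 91% × 36% × 32% = 10.4832% of Pinebrook Ventures LLC.
Chain via Quarry Textiles S.p.A. → Silverbay Shipping BV → Meridian Mining NL (R2): 51% × 68% × 52% × 46% = 8.295456% of Pinebrook Ventures LLC.
Aggregating (R3): 10.4832% + 8.295456% = 18.778656%.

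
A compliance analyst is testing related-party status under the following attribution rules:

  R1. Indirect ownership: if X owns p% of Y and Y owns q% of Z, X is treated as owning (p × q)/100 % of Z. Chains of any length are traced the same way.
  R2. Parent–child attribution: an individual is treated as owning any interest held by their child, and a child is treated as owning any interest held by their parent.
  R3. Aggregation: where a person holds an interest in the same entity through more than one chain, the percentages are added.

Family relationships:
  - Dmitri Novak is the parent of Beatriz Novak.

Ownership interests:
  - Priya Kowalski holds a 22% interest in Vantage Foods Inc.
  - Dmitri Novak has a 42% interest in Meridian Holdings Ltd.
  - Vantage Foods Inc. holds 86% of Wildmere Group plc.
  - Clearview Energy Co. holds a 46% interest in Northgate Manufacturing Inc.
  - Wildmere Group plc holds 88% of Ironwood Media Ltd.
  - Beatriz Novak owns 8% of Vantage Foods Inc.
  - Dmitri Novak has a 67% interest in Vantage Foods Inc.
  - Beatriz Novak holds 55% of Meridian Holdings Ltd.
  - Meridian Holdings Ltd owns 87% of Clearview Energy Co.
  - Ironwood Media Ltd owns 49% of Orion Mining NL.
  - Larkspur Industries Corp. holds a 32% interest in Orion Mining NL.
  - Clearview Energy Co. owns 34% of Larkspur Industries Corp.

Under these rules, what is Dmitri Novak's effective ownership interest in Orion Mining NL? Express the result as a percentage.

36.994032%

By parent–child attribution (R2), Dmitri Novak is treated as also owning Beatriz Novak's interest in Meridian Holdings Ltd, giving 42% + 55% = 97%.
By parent–child attribution (R2), Dmitri Novak is treated as also owning Beatriz Novak's interest in Vantage Foods Inc, giving 67% + 8% = 75%.
Chain via Meridian Holdings Ltd → Clearview Energy Co. → Larkspur Industries Corp. (R1): 97% × 87% × 34% × 32% = 9.181632% of Orion Mining NL.
Chain via Vantage Foods Inc. → Wildmere Group plc → Ironwood Media Ltd (R1): 75% × 86% × 88% × 49% = 27.8124% of Orion Mining NL.
Aggregating (R3): 9.181632% + 27.8124% = 36.994032%.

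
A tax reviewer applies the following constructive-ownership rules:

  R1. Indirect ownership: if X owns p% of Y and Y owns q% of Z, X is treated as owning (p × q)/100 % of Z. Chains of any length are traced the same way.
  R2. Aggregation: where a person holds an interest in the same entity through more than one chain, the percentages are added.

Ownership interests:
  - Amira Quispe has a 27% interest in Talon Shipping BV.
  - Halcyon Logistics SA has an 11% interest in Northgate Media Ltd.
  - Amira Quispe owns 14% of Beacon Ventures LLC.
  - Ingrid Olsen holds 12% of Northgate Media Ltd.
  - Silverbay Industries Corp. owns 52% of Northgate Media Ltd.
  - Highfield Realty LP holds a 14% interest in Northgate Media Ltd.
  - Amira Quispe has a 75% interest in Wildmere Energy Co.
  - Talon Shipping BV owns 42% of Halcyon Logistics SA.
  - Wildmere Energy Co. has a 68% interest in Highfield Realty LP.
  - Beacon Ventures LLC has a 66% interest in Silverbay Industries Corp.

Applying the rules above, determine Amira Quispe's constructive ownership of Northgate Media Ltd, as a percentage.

Chain via Talon Shipping BV → Halcyon Logistics SA (R1): 27% × 42% × 11% = 1.2474% of Northgate Media Ltd.
Chain via Beacon Ventures LLC → Silverbay Industries Corp. (R1): 14% × 66% × 52% = 4.8048% of Northgate Media Ltd.
Chain via Wildmere Energy Co. → Highfield Realty LP (R1): 75% × 68% × 14% = 7.14% of Northgate Media Ltd.
Aggregating (R2): 1.2474% + 4.8048% + 7.14% = 13.1922%.

13.1922%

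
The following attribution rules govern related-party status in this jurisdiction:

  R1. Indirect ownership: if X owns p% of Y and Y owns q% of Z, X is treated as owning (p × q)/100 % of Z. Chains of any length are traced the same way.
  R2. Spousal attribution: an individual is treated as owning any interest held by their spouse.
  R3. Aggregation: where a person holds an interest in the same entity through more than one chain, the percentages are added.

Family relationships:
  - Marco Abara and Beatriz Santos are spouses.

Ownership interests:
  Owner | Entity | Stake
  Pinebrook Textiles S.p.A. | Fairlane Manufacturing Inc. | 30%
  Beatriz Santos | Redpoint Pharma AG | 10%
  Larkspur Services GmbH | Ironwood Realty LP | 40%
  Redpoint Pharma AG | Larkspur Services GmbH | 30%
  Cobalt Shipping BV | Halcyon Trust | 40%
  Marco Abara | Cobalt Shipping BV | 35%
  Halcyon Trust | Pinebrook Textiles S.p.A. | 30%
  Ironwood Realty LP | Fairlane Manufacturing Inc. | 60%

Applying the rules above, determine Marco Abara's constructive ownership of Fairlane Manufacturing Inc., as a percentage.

1.98%

By spousal attribution (R2), Marco Abara is treated as owning Beatriz Santos's 10% interest in Redpoint Pharma AG.
Chain via Cobalt Shipping BV → Halcyon Trust → Pinebrook Textiles S.p.A. (R1): 35% × 40% × 30% × 30% = 1.26% of Fairlane Manufacturing Inc.
Chain via Redpoint Pharma AG → Larkspur Services GmbH → Ironwood Realty LP (R1): 10% × 30% × 40% × 60% = 0.72% of Fairlane Manufacturing Inc.
Aggregating (R3): 1.26% + 0.72% = 1.98%.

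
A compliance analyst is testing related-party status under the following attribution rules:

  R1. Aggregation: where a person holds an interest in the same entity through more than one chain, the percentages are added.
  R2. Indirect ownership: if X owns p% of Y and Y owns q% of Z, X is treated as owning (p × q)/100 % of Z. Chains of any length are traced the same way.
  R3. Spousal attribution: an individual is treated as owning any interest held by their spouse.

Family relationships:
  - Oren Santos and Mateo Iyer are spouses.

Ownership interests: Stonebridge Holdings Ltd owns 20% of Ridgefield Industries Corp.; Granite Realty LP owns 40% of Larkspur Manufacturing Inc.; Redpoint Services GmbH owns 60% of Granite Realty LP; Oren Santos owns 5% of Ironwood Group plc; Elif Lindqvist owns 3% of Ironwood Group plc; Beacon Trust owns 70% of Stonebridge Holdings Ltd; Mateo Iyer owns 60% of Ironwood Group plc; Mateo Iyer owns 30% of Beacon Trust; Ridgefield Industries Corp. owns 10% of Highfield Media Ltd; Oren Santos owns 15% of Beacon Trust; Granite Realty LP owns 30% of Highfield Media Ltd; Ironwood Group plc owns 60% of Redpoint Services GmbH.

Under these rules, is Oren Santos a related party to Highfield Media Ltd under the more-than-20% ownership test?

By spousal attribution (R3), Oren Santos is treated as also owning Mateo Iyer's interest in Beacon Trust, giving 15% + 30% = 45%.
By spousal attribution (R3), Oren Santos is treated as also owning Mateo Iyer's interest in Ironwood Group plc, giving 5% + 60% = 65%.
Chain via Beacon Trust → Stonebridge Holdings Ltd → Ridgefield Industries Corp. (R2): 45% × 70% × 20% × 10% = 0.63% of Highfield Media Ltd.
Chain via Ironwood Group plc → Redpoint Services GmbH → Granite Realty LP (R2): 65% × 60% × 60% × 30% = 7.02% of Highfield Media Ltd.
Aggregating (R1): 0.63% + 7.02% = 7.65%.
7.65% does not exceed the 20% threshold, so Oren is not a related party to Highfield Media Ltd.

No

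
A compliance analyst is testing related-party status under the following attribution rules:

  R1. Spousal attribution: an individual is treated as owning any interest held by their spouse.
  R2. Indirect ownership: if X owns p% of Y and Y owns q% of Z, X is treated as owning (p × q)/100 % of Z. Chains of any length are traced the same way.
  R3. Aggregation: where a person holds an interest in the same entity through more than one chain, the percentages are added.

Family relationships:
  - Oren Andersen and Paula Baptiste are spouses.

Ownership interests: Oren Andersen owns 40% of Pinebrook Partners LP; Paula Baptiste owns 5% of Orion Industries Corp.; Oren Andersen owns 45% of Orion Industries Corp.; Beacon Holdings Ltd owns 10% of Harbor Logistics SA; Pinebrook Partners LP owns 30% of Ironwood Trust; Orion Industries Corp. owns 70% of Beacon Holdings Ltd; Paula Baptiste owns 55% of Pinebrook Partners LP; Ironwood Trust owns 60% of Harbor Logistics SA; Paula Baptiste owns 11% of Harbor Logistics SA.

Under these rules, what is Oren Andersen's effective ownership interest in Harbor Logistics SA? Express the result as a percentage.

By spousal attribution (R1), Oren Andersen is treated as also owning Paula Baptiste's interest in Pinebrook Partners LP, giving 40% + 55% = 95%.
By spousal attribution (R1), Oren Andersen is treated as also owning Paula Baptiste's interest in Orion Industries Corp, giving 45% + 5% = 50%.
By spousal attribution (R1), Oren Andersen is treated as owning Paula Baptiste's 11% interest in Harbor Logistics SA.
Chain via Pinebrook Partners LP → Ironwood Trust (R2): 95% × 30% × 60% = 17.1% of Harbor Logistics SA.
Chain via Orion Industries Corp. → Beacon Holdings Ltd (R2): 50% × 70% × 10% = 3.5% of Harbor Logistics SA.
Direct interest in Harbor Logistics SA: 11%.
Aggregating (R3): 17.1% + 3.5% + 11% = 31.6%.

31.6%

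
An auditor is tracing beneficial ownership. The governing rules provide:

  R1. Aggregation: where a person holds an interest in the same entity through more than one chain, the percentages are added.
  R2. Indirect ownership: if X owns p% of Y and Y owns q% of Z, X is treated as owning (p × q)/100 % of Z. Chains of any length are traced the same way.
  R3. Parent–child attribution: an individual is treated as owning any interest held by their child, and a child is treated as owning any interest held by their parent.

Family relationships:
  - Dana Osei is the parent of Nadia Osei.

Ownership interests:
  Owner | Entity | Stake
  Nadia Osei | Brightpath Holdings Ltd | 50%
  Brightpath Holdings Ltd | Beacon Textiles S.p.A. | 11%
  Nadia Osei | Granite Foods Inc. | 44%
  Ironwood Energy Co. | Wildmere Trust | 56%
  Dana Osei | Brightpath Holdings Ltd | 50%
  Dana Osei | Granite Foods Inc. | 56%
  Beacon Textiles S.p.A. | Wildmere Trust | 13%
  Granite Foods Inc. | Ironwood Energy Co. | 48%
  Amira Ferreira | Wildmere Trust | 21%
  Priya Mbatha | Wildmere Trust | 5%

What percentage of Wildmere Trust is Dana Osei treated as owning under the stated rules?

28.31%

By parent–child attribution (R3), Dana Osei is treated as also owning Nadia Osei's interest in Granite Foods Inc, giving 56% + 44% = 100%.
By parent–child attribution (R3), Dana Osei is treated as also owning Nadia Osei's interest in Brightpath Holdings Ltd, giving 50% + 50% = 100%.
Chain via Granite Foods Inc. → Ironwood Energy Co. (R2): 100% × 48% × 56% = 26.88% of Wildmere Trust.
Chain via Brightpath Holdings Ltd → Beacon Textiles S.p.A. (R2): 100% × 11% × 13% = 1.43% of Wildmere Trust.
Aggregating (R1): 26.88% + 1.43% = 28.31%.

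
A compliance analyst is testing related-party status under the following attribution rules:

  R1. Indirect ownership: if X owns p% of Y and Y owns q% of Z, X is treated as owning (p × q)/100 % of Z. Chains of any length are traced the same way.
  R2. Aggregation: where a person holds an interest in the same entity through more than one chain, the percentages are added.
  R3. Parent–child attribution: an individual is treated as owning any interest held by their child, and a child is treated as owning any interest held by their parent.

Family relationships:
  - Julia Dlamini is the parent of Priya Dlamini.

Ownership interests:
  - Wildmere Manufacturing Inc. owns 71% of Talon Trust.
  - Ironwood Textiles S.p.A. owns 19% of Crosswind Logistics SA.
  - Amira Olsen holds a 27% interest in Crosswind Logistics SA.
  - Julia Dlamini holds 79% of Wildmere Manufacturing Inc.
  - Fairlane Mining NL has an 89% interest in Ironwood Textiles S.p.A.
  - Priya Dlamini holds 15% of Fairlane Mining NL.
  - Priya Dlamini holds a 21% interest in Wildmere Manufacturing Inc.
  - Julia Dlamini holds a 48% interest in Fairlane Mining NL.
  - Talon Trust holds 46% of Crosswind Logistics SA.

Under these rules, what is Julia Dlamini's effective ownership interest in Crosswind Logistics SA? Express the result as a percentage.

43.3133%

By parent–child attribution (R3), Julia Dlamini is treated as also owning Priya Dlamini's interest in Wildmere Manufacturing Inc, giving 79% + 21% = 100%.
By parent–child attribution (R3), Julia Dlamini is treated as also owning Priya Dlamini's interest in Fairlane Mining NL, giving 48% + 15% = 63%.
Chain via Wildmere Manufacturing Inc. → Talon Trust (R1): 100% × 71% × 46% = 32.66% of Crosswind Logistics SA.
Chain via Fairlane Mining NL → Ironwood Textiles S.p.A. (R1): 63% × 89% × 19% = 10.6533% of Crosswind Logistics SA.
Aggregating (R2): 32.66% + 10.6533% = 43.3133%.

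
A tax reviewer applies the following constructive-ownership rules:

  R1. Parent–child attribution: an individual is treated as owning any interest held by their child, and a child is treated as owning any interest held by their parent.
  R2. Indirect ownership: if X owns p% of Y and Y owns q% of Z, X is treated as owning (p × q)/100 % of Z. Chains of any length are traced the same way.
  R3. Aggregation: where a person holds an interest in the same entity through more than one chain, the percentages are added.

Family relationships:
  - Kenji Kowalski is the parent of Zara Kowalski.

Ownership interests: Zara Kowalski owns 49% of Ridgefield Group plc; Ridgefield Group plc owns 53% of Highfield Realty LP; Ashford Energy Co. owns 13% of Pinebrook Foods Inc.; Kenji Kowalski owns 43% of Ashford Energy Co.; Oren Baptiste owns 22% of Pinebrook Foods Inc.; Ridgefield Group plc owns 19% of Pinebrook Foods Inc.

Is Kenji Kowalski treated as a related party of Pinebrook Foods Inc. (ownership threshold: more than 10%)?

Yes

By parent–child attribution (R1), Kenji Kowalski is treated as owning Zara Kowalski's 49% interest in Ridgefield Group plc.
Chain via Ashford Energy Co. (R2): 43% × 13% = 5.59% of Pinebrook Foods Inc.
Chain via Ridgefield Group plc (R2): 49% × 19% = 9.31% of Pinebrook Foods Inc.
Aggregating (R3): 5.59% + 9.31% = 14.9%.
14.9% exceeds the 10% threshold, so Kenji is a related party to Pinebrook Foods Inc.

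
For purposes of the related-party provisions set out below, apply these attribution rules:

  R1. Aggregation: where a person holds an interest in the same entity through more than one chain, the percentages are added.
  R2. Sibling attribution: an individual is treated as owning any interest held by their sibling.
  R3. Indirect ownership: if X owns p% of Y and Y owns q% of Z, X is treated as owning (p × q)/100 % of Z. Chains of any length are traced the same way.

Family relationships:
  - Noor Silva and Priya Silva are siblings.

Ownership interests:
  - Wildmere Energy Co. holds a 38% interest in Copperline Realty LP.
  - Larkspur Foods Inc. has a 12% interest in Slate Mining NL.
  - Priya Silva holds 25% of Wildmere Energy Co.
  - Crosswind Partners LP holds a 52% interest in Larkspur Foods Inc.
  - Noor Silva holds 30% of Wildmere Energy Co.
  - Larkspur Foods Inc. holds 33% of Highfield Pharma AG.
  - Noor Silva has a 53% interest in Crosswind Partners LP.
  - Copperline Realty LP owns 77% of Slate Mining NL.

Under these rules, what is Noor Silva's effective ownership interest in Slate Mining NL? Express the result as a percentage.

19.4002%

By sibling attribution (R2), Noor Silva is treated as also owning Priya Silva's interest in Wildmere Energy Co, giving 30% + 25% = 55%.
Chain via Wildmere Energy Co. → Copperline Realty LP (R3): 55% × 38% × 77% = 16.093% of Slate Mining NL.
Chain via Crosswind Partners LP → Larkspur Foods Inc. (R3): 53% × 52% × 12% = 3.3072% of Slate Mining NL.
Aggregating (R1): 16.093% + 3.3072% = 19.4002%.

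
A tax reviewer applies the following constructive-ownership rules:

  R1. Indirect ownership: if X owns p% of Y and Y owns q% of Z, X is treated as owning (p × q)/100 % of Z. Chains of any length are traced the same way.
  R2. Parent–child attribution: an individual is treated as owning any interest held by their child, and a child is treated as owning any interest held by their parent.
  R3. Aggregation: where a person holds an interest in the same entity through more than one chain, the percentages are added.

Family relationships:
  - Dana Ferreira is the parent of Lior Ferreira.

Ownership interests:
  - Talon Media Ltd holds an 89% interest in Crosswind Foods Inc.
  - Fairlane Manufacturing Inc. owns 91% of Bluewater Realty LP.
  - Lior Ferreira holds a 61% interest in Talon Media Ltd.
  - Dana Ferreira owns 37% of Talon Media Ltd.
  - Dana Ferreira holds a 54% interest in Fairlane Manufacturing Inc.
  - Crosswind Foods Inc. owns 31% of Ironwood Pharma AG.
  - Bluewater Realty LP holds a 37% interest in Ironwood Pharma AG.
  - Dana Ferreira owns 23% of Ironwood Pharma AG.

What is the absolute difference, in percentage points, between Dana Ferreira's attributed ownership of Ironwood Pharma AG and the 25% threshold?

43.22

By parent–child attribution (R2), Dana Ferreira is treated as also owning Lior Ferreira's interest in Talon Media Ltd, giving 37% + 61% = 98%.
Chain via Fairlane Manufacturing Inc. → Bluewater Realty LP (R1): 54% × 91% × 37% = 18.1818% of Ironwood Pharma AG.
Chain via Talon Media Ltd → Crosswind Foods Inc. (R1): 98% × 89% × 31% = 27.0382% of Ironwood Pharma AG.
Direct interest in Ironwood Pharma AG: 23%.
Aggregating (R3): 18.1818% + 27.0382% + 23% = 68.22%.
68.22% exceeds the 25% threshold by 43.22 percentage points.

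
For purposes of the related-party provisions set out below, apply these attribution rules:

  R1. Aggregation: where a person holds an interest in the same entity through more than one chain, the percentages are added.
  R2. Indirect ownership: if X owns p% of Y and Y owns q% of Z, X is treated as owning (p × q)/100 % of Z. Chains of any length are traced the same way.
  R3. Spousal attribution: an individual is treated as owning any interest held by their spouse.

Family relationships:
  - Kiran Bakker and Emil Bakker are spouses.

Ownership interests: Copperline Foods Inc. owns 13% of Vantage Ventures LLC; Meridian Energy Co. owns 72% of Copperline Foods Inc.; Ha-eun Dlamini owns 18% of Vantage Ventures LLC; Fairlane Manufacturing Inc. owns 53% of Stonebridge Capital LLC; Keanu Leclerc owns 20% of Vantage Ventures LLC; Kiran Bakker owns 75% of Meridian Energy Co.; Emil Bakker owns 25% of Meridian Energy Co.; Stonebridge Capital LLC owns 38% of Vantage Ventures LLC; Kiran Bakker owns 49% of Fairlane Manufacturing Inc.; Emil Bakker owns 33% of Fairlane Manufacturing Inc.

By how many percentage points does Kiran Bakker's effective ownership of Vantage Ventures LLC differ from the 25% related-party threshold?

0.8748

By spousal attribution (R3), Kiran Bakker is treated as also owning Emil Bakker's interest in Meridian Energy Co, giving 75% + 25% = 100%.
By spousal attribution (R3), Kiran Bakker is treated as also owning Emil Bakker's interest in Fairlane Manufacturing Inc, giving 49% + 33% = 82%.
Chain via Meridian Energy Co. → Copperline Foods Inc. (R2): 100% × 72% × 13% = 9.36% of Vantage Ventures LLC.
Chain via Fairlane Manufacturing Inc. → Stonebridge Capital LLC (R2): 82% × 53% × 38% = 16.5148% of Vantage Ventures LLC.
Aggregating (R1): 9.36% + 16.5148% = 25.8748%.
25.8748% exceeds the 25% threshold by 0.8748 percentage points.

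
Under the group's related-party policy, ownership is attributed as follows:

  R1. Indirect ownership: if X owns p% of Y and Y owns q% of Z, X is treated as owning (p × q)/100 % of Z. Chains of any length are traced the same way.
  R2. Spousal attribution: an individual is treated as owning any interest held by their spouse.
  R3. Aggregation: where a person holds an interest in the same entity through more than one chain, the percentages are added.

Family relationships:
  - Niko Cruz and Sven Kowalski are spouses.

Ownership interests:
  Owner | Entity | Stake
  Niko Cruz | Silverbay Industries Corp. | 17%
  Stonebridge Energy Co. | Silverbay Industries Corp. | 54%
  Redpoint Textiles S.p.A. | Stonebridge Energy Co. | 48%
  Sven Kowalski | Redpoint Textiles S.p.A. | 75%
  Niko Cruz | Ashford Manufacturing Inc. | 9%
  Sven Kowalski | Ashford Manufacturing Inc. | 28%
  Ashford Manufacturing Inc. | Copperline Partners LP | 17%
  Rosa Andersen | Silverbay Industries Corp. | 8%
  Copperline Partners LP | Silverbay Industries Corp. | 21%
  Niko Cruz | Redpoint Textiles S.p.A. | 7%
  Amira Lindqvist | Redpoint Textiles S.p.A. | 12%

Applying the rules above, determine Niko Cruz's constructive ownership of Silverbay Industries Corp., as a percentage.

By spousal attribution (R2), Niko Cruz is treated as also owning Sven Kowalski's interest in Redpoint Textiles S.p.A, giving 7% + 75% = 82%.
By spousal attribution (R2), Niko Cruz is treated as also owning Sven Kowalski's interest in Ashford Manufacturing Inc, giving 9% + 28% = 37%.
Chain via Redpoint Textiles S.p.A. → Stonebridge Energy Co. (R1): 82% × 48% × 54% = 21.2544% of Silverbay Industries Corp.
Chain via Ashford Manufacturing Inc. → Copperline Partners LP (R1): 37% × 17% × 21% = 1.3209% of Silverbay Industries Corp.
Direct interest in Silverbay Industries Corp: 17%.
Aggregating (R3): 21.2544% + 1.3209% + 17% = 39.5753%.

39.5753%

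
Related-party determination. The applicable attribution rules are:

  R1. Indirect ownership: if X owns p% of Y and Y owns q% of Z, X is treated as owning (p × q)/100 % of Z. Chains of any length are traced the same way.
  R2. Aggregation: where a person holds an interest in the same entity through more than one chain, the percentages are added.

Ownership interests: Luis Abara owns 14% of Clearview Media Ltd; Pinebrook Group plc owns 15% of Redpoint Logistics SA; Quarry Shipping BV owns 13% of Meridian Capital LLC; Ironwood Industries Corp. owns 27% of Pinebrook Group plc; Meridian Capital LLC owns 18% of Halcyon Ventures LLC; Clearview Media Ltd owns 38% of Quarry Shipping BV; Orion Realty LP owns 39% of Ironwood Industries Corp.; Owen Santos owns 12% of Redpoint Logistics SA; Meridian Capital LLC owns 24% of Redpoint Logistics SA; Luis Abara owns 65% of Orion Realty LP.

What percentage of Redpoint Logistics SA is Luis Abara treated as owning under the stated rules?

Chain via Orion Realty LP → Ironwood Industries Corp. → Pinebrook Group plc (R1): 65% × 39% × 27% × 15% = 1.026675% of Redpoint Logistics SA.
Chain via Clearview Media Ltd → Quarry Shipping BV → Meridian Capital LLC (R1): 14% × 38% × 13% × 24% = 0.165984% of Redpoint Logistics SA.
Aggregating (R2): 1.026675% + 0.165984% = 1.192659%.

1.192659%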